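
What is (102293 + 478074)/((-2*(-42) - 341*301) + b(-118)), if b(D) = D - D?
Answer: -580367/102557 ≈ -5.6590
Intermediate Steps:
b(D) = 0
(102293 + 478074)/((-2*(-42) - 341*301) + b(-118)) = (102293 + 478074)/((-2*(-42) - 341*301) + 0) = 580367/((84 - 102641) + 0) = 580367/(-102557 + 0) = 580367/(-102557) = 580367*(-1/102557) = -580367/102557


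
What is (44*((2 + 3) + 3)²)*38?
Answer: 107008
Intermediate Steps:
(44*((2 + 3) + 3)²)*38 = (44*(5 + 3)²)*38 = (44*8²)*38 = (44*64)*38 = 2816*38 = 107008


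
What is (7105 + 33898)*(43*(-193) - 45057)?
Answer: -2187756068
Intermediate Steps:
(7105 + 33898)*(43*(-193) - 45057) = 41003*(-8299 - 45057) = 41003*(-53356) = -2187756068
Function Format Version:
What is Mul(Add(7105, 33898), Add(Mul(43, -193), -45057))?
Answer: -2187756068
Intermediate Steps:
Mul(Add(7105, 33898), Add(Mul(43, -193), -45057)) = Mul(41003, Add(-8299, -45057)) = Mul(41003, -53356) = -2187756068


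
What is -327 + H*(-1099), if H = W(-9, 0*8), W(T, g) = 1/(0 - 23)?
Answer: -6422/23 ≈ -279.22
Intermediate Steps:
W(T, g) = -1/23 (W(T, g) = 1/(-23) = -1/23)
H = -1/23 ≈ -0.043478
-327 + H*(-1099) = -327 - 1/23*(-1099) = -327 + 1099/23 = -6422/23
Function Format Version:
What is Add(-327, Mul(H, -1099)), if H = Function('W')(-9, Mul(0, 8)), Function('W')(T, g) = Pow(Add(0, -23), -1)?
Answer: Rational(-6422, 23) ≈ -279.22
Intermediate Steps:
Function('W')(T, g) = Rational(-1, 23) (Function('W')(T, g) = Pow(-23, -1) = Rational(-1, 23))
H = Rational(-1, 23) ≈ -0.043478
Add(-327, Mul(H, -1099)) = Add(-327, Mul(Rational(-1, 23), -1099)) = Add(-327, Rational(1099, 23)) = Rational(-6422, 23)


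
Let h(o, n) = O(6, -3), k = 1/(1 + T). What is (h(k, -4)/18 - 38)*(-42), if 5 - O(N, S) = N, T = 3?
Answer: 4795/3 ≈ 1598.3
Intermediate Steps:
O(N, S) = 5 - N
k = 1/4 (k = 1/(1 + 3) = 1/4 ≈ 0.25000)
h(o, n) = -1 (h(o, n) = 5 - 1*6 = 5 - 6 = -1)
(h(k, -4)/18 - 38)*(-42) = (-1/18 - 38)*(-42) = -685/18*(-42) = 4795/3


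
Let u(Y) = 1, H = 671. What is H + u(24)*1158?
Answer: 1829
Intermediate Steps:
H + u(24)*1158 = 671 + 1*1158 = 671 + 1158 = 1829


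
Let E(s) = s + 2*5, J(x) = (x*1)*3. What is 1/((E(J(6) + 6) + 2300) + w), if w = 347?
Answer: 1/2681 ≈ 0.00037300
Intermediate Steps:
J(x) = 3*x (J(x) = x*3 = 3*x)
E(s) = 10 + s (E(s) = s + 10 = 10 + s)
1/((E(J(6) + 6) + 2300) + w) = 1/(((10 + (3*6 + 6)) + 2300) + 347) = 1/(((10 + (18 + 6)) + 2300) + 347) = 1/(((10 + 24) + 2300) + 347) = 1/((34 + 2300) + 347) = 1/(2334 + 347) = 1/2681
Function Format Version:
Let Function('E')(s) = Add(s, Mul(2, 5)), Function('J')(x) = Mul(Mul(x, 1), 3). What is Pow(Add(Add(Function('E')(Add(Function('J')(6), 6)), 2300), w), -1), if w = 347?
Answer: Rational(1, 2681) ≈ 0.00037300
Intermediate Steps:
Function('J')(x) = Mul(3, x) (Function('J')(x) = Mul(x, 3) = Mul(3, x))
Function('E')(s) = Add(10, s) (Function('E')(s) = Add(s, 10) = Add(10, s))
Pow(Add(Add(Function('E')(Add(Function('J')(6), 6)), 2300), w), -1) = Pow(Add(Add(Add(10, Add(Mul(3, 6), 6)), 2300), 347), -1) = Pow(Add(Add(Add(10, Add(18, 6)), 2300), 347), -1) = Pow(Add(Add(Add(10, 24), 2300), 347), -1) = Pow(Add(Add(34, 2300), 347), -1) = Pow(Add(2334, 347), -1) = Pow(2681, -1) = Rational(1, 2681)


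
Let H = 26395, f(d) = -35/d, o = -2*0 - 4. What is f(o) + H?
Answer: 105615/4 ≈ 26404.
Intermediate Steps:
o = -4 (o = 0 - 4 = -4)
f(o) + H = -35/(-4) + 26395 = -35*(-1/4) + 26395 = 35/4 + 26395 = 105615/4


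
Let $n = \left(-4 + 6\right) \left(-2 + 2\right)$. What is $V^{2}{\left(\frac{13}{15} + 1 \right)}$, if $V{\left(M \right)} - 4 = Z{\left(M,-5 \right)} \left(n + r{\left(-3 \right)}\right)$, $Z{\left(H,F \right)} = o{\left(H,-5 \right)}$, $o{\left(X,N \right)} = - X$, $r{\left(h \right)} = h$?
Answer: $\frac{2304}{25} \approx 92.16$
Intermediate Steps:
$Z{\left(H,F \right)} = - H$
$n = 0$ ($n = 2 \cdot 0 = 0$)
$V{\left(M \right)} = 4 + 3 M$ ($V{\left(M \right)} = 4 + - M \left(0 - 3\right) = 4 + - M \left(-3\right) = 4 + 3 M$)
$V^{2}{\left(\frac{13}{15} + 1 \right)} = \left(4 + 3 \left(\frac{13}{15} + 1\right)\right)^{2} = \left(4 + 3 \cdot \frac{28}{15}\right)^{2} = \left(4 + \frac{28}{5}\right)^{2} = \left(\frac{48}{5}\right)^{2} = \frac{2304}{25}$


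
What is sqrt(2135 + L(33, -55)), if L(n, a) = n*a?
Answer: 8*sqrt(5) ≈ 17.889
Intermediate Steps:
L(n, a) = a*n
sqrt(2135 + L(33, -55)) = sqrt(2135 - 55*33) = sqrt(2135 - 1815) = sqrt(320) = 8*sqrt(5)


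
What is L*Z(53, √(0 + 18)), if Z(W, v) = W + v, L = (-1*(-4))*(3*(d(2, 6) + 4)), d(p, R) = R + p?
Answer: 7632 + 432*√2 ≈ 8242.9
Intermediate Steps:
L = 144 (L = (-1*(-4))*(3*((6 + 2) + 4)) = 4*(3*(8 + 4)) = 4*(3*12) = 4*36 = 144)
L*Z(53, √(0 + 18)) = 144*(53 + √(0 + 18)) = 144*(53 + √18) = 144*(53 + 3*√2) = 7632 + 432*√2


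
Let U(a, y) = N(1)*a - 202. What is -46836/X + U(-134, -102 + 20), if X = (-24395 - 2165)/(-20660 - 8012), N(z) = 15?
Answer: -21900508/415 ≈ -52772.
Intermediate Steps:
X = 415/448 (X = -26560/(-28672) = -26560*(-1/28672) = 415/448 ≈ 0.92634)
U(a, y) = -202 + 15*a (U(a, y) = 15*a - 202 = -202 + 15*a)
-46836/X + U(-134, -102 + 20) = -46836/415/448 + (-202 + 15*(-134)) = -46836*448/415 + (-202 - 2010) = -20982528/415 - 2212 = -21900508/415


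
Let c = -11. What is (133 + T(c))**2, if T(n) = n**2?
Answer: 64516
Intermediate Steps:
(133 + T(c))**2 = (133 + (-11)**2)**2 = (133 + 121)**2 = 254**2 = 64516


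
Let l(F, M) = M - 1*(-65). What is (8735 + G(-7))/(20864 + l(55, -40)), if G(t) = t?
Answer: 8728/20889 ≈ 0.41783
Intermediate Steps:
l(F, M) = 65 + M (l(F, M) = M + 65 = 65 + M)
(8735 + G(-7))/(20864 + l(55, -40)) = (8735 - 7)/(20864 + (65 - 40)) = 8728/(20864 + 25) = 8728/20889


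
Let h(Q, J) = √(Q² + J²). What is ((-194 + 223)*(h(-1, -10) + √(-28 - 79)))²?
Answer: -5046 + 1682*I*√10807 ≈ -5046.0 + 1.7486e+5*I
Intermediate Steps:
h(Q, J) = √(J² + Q²)
((-194 + 223)*(h(-1, -10) + √(-28 - 79)))² = ((-194 + 223)*(√((-10)² + (-1)²) + √(-28 - 79)))² = (29*(√(100 + 1) + √(-107)))² = (29*(√101 + I*√107))² = (29*√101 + 29*I*√107)²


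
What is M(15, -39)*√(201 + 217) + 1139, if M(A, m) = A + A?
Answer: 1139 + 30*√418 ≈ 1752.4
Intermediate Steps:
M(A, m) = 2*A
M(15, -39)*√(201 + 217) + 1139 = (2*15)*√(201 + 217) + 1139 = 30*√418 + 1139 = 1139 + 30*√418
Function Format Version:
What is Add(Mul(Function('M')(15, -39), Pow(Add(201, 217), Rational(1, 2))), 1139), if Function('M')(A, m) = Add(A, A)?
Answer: Add(1139, Mul(30, Pow(418, Rational(1, 2)))) ≈ 1752.4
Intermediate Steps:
Function('M')(A, m) = Mul(2, A)
Add(Mul(Function('M')(15, -39), Pow(Add(201, 217), Rational(1, 2))), 1139) = Add(Mul(Mul(2, 15), Pow(Add(201, 217), Rational(1, 2))), 1139) = Add(Mul(30, Pow(418, Rational(1, 2))), 1139) = Add(1139, Mul(30, Pow(418, Rational(1, 2))))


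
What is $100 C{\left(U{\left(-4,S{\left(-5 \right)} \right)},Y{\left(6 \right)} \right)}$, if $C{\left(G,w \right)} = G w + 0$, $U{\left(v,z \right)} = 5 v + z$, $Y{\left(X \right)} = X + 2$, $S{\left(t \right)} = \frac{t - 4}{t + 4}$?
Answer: $-8800$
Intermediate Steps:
$S{\left(t \right)} = \frac{-4 + t}{4 + t}$
$Y{\left(X \right)} = 2 + X$
$U{\left(v,z \right)} = z + 5 v$
$C{\left(G,w \right)} = G w$
$100 C{\left(U{\left(-4,S{\left(-5 \right)} \right)},Y{\left(6 \right)} \right)} = 100 \left(\frac{-4 - 5}{4 - 5} + 5 \left(-4\right)\right) \left(2 + 6\right) = 100 \left(\frac{1}{-1} \left(-9\right) - 20\right) 8 = 100 \left(\left(-1\right) \left(-9\right) - 20\right) 8 = 100 \left(9 - 20\right) 8 = 100 \left(\left(-11\right) 8\right) = 100 \left(-88\right) = -8800$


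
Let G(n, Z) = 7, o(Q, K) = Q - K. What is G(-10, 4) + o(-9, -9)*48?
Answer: 7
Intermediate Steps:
G(-10, 4) + o(-9, -9)*48 = 7 + (-9 - 1*(-9))*48 = 7 + (-9 + 9)*48 = 7 + 0*48 = 7 + 0 = 7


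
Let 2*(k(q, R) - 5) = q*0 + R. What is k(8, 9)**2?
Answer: 361/4 ≈ 90.250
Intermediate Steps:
k(q, R) = 5 + R/2 (k(q, R) = 5 + (q*0 + R)/2 = 5 + (0 + R)/2 = 5 + R/2)
k(8, 9)**2 = (5 + (1/2)*9)**2 = (5 + 9/2)**2 = (19/2)**2 = 361/4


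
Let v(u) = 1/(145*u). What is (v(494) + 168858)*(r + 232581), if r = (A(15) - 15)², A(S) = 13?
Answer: 562637002231697/14326 ≈ 3.9274e+10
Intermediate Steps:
v(u) = 1/(145*u)
r = 4 (r = (13 - 15)² = (-2)² = 4)
(v(494) + 168858)*(r + 232581) = ((1/145)/494 + 168858)*(4 + 232581) = ((1/145)*(1/494) + 168858)*232585 = (1/71630 + 168858)*232585 = (12095298541/71630)*232585 = 562637002231697/14326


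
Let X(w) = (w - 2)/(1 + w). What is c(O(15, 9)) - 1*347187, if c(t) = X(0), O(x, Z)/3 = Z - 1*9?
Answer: -347189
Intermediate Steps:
O(x, Z) = -27 + 3*Z (O(x, Z) = 3*(Z - 1*9) = 3*(Z - 9) = 3*(-9 + Z) = -27 + 3*Z)
X(w) = (-2 + w)/(1 + w)
c(t) = -2 (c(t) = (-2 + 0)/(1 + 0) = -2/1 = 1*(-2) = -2)
c(O(15, 9)) - 1*347187 = -2 - 1*347187 = -2 - 347187 = -347189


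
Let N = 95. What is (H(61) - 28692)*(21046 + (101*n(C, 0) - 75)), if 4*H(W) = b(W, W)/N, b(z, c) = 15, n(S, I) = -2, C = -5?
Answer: -45288652941/76 ≈ -5.9590e+8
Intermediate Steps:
H(W) = 3/76 (H(W) = (15/95)/4 = (15*(1/95))/4 = (¼)*(3/19) = 3/76)
(H(61) - 28692)*(21046 + (101*n(C, 0) - 75)) = (3/76 - 28692)*(21046 + (101*(-2) - 75)) = -2180589*(21046 + (-202 - 75))/76 = -2180589*(21046 - 277)/76 = -2180589/76*20769 = -45288652941/76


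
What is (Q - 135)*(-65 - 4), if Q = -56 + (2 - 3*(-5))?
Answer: 12006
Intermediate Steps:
Q = -39 (Q = -56 + (2 + 15) = -56 + 17 = -39)
(Q - 135)*(-65 - 4) = (-39 - 135)*(-65 - 4) = -174*(-69) = 12006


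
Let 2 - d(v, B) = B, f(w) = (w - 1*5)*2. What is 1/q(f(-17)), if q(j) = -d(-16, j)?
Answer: -1/46 ≈ -0.021739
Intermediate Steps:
f(w) = -10 + 2*w (f(w) = (w - 5)*2 = (-5 + w)*2 = -10 + 2*w)
d(v, B) = 2 - B
q(j) = -2 + j (q(j) = -(2 - j) = -2 + j)
1/q(f(-17)) = 1/(-2 + (-10 + 2*(-17))) = 1/(-2 + (-10 - 34)) = 1/(-2 - 44) = 1/(-46) = -1/46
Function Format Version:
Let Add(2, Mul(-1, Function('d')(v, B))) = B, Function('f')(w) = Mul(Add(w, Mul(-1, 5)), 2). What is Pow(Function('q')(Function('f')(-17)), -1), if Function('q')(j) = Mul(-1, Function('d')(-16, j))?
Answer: Rational(-1, 46) ≈ -0.021739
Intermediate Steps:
Function('f')(w) = Add(-10, Mul(2, w)) (Function('f')(w) = Mul(Add(w, -5), 2) = Mul(Add(-5, w), 2) = Add(-10, Mul(2, w)))
Function('d')(v, B) = Add(2, Mul(-1, B))
Function('q')(j) = Add(-2, j) (Function('q')(j) = Mul(-1, Add(2, Mul(-1, j))) = Add(-2, j))
Pow(Function('q')(Function('f')(-17)), -1) = Pow(Add(-2, Add(-10, Mul(2, -17))), -1) = Pow(Add(-2, Add(-10, -34)), -1) = Pow(Add(-2, -44), -1) = Pow(-46, -1) = Rational(-1, 46)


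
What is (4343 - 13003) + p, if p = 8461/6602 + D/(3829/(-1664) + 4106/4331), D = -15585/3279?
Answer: -117229616106931/13544405722 ≈ -8655.2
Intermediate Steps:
D = -5195/1093 (D = -15585*1/3279 = -5195/1093 ≈ -4.7530)
p = 64937445589/13544405722 (p = 8461/6602 - 5195/(1093*(3829/(-1664) + 4106/4331)) = 8461*(1/6602) - 5195/(1093*(3829*(-1/1664) + 4106*(1/4331))) = 8461/6602 - 5195/(1093*(-3829/1664 + 4106/4331)) = 8461/6602 - 5195/(1093*(-9751015/7206784)) = 8461/6602 - 5195/1093*(-7206784/9751015) = 8461/6602 + 7206784/2051561 = 64937445589/13544405722 ≈ 4.7944)
(4343 - 13003) + p = (4343 - 13003) + 64937445589/13544405722 = -8660 + 64937445589/13544405722 = -117229616106931/13544405722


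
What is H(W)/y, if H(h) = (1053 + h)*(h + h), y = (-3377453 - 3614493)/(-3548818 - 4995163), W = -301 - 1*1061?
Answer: 3595802755698/3495973 ≈ 1.0286e+6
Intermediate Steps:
W = -1362 (W = -301 - 1061 = -1362)
y = 6991946/8543981 (y = -6991946/(-8543981) = -6991946*(-1/8543981) = 6991946/8543981 ≈ 0.81835)
H(h) = 2*h*(1053 + h) (H(h) = (1053 + h)*(2*h) = 2*h*(1053 + h))
H(W)/y = (2*(-1362)*(1053 - 1362))/(6991946/8543981) = (2*(-1362)*(-309))*(8543981/6991946) = 841716*(8543981/6991946) = 3595802755698/3495973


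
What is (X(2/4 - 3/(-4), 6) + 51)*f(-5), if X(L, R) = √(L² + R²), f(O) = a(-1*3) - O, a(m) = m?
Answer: 102 + √601/2 ≈ 114.26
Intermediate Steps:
f(O) = -3 - O (f(O) = -1*3 - O = -3 - O)
(X(2/4 - 3/(-4), 6) + 51)*f(-5) = (√((2/4 - 3/(-4))² + 6²) + 51)*(-3 - 1*(-5)) = (√((2*(¼) - 3*(-¼))² + 36) + 51)*(-3 + 5) = (√((½ + ¾)² + 36) + 51)*2 = (√((5/4)² + 36) + 51)*2 = (√(25/16 + 36) + 51)*2 = (√(601/16) + 51)*2 = (√601/4 + 51)*2 = (51 + √601/4)*2 = 102 + √601/2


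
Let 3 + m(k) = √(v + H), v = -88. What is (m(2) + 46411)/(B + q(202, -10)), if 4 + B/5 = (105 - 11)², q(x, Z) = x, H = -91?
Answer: 23204/22181 + I*√179/44362 ≈ 1.0461 + 0.00030159*I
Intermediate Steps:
B = 44160 (B = -20 + 5*(105 - 11)² = -20 + 5*94² = -20 + 5*8836 = -20 + 44180 = 44160)
m(k) = -3 + I*√179 (m(k) = -3 + √(-88 - 91) = -3 + √(-179) = -3 + I*√179)
(m(2) + 46411)/(B + q(202, -10)) = ((-3 + I*√179) + 46411)/(44160 + 202) = (46408 + I*√179)/44362 = (46408 + I*√179)*(1/44362) = 23204/22181 + I*√179/44362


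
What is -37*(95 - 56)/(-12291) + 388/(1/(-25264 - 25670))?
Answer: -80966519543/4097 ≈ -1.9762e+7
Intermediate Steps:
-37*(95 - 56)/(-12291) + 388/(1/(-25264 - 25670)) = -37*39*(-1/12291) + 388/(1/(-50934)) = -1443*(-1/12291) + 388/(-1/50934) = 481/4097 + 388*(-50934) = 481/4097 - 19762392 = -80966519543/4097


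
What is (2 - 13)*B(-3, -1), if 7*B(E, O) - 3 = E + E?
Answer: 33/7 ≈ 4.7143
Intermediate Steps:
B(E, O) = 3/7 + 2*E/7 (B(E, O) = 3/7 + (E + E)/7 = 3/7 + (2*E)/7 = 3/7 + 2*E/7)
(2 - 13)*B(-3, -1) = (2 - 13)*(3/7 + (2/7)*(-3)) = -11*(3/7 - 6/7) = -11*(-3/7) = 33/7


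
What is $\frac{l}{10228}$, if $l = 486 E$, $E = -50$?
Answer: $- \frac{6075}{2557} \approx -2.3758$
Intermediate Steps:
$l = -24300$ ($l = 486 \left(-50\right) = -24300$)
$\frac{l}{10228} = - \frac{24300}{10228} = \left(-24300\right) \frac{1}{10228} = - \frac{6075}{2557}$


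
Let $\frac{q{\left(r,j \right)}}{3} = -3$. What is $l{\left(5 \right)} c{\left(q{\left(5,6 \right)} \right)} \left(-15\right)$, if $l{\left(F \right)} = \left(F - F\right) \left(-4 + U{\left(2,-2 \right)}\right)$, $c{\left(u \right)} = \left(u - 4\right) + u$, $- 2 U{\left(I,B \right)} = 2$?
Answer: $0$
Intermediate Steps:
$U{\left(I,B \right)} = -1$ ($U{\left(I,B \right)} = \left(- \frac{1}{2}\right) 2 = -1$)
$q{\left(r,j \right)} = -9$ ($q{\left(r,j \right)} = 3 \left(-3\right) = -9$)
$c{\left(u \right)} = -4 + 2 u$ ($c{\left(u \right)} = \left(-4 + u\right) + u = -4 + 2 u$)
$l{\left(F \right)} = 0$ ($l{\left(F \right)} = \left(F - F\right) \left(-4 - 1\right) = 0 \left(-5\right) = 0$)
$l{\left(5 \right)} c{\left(q{\left(5,6 \right)} \right)} \left(-15\right) = 0 \left(-4 + 2 \left(-9\right)\right) \left(-15\right) = 0 \left(-4 - 18\right) \left(-15\right) = 0 \left(-22\right) \left(-15\right) = 0 \left(-15\right) = 0$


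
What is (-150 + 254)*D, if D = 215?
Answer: 22360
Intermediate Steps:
(-150 + 254)*D = (-150 + 254)*215 = 104*215 = 22360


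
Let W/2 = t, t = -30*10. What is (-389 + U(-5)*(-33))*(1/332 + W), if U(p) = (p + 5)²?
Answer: 77488411/332 ≈ 2.3340e+5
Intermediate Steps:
U(p) = (5 + p)²
t = -300
W = -600 (W = 2*(-300) = -600)
(-389 + U(-5)*(-33))*(1/332 + W) = (-389 + (5 - 5)²*(-33))*(1/332 - 600) = (-389 + 0²*(-33))*(1/332 - 600) = (-389 + 0*(-33))*(-199199/332) = (-389 + 0)*(-199199/332) = -389*(-199199/332) = 77488411/332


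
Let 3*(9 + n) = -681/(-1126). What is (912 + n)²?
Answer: 1034299170025/1267876 ≈ 8.1577e+5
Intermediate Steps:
n = -9907/1126 (n = -9 + (-681/(-1126))/3 = -9 + (-681*(-1/1126))/3 = -9 + (⅓)*(681/1126) = -9 + 227/1126 = -9907/1126 ≈ -8.7984)
(912 + n)² = (912 - 9907/1126)² = (1017005/1126)² = 1034299170025/1267876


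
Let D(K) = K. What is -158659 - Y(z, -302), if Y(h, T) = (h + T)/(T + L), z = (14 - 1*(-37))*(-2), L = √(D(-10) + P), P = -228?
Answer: -7254109143/45721 - 202*I*√238/45721 ≈ -1.5866e+5 - 0.068159*I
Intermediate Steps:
L = I*√238 (L = √(-10 - 228) = √(-238) = I*√238 ≈ 15.427*I)
z = -102 (z = (14 + 37)*(-2) = 51*(-2) = -102)
Y(h, T) = (T + h)/(T + I*√238) (Y(h, T) = (h + T)/(T + I*√238) = (T + h)/(T + I*√238))
-158659 - Y(z, -302) = -158659 - (-302 - 102)/(-302 + I*√238) = -158659 - (-404)/(-302 + I*√238) = -158659 + 404/(-302 + I*√238)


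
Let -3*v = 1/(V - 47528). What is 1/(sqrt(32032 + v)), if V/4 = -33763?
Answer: 6*sqrt(266950334866415)/17545207681 ≈ 0.0055874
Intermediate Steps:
V = -135052 (V = 4*(-33763) = -135052)
v = 1/547740 (v = -1/(3*(-135052 - 47528)) = -1/3/(-182580) = -1/3*(-1/182580) = 1/547740 ≈ 1.8257e-6)
1/(sqrt(32032 + v)) = 1/(sqrt(32032 + 1/547740)) = 1/(sqrt(17545207681/547740)) = 1/(sqrt(266950334866415)/91290) = 6*sqrt(266950334866415)/17545207681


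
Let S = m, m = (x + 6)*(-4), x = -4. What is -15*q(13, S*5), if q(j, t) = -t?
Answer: -600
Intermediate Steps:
m = -8 (m = (-4 + 6)*(-4) = 2*(-4) = -8)
S = -8
-15*q(13, S*5) = -(-15)*(-8*5) = -(-15)*(-40) = -15*40 = -600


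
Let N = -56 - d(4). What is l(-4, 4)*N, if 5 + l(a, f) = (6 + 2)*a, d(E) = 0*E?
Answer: 2072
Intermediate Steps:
d(E) = 0
l(a, f) = -5 + 8*a (l(a, f) = -5 + (6 + 2)*a = -5 + 8*a)
N = -56 (N = -56 - 1*0 = -56 + 0 = -56)
l(-4, 4)*N = (-5 + 8*(-4))*(-56) = (-5 - 32)*(-56) = -37*(-56) = 2072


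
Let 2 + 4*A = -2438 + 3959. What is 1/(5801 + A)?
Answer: 4/24723 ≈ 0.00016179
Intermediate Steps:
A = 1519/4 (A = -½ + (-2438 + 3959)/4 = -½ + (¼)*1521 = -½ + 1521/4 = 1519/4 ≈ 379.75)
1/(5801 + A) = 1/(5801 + 1519/4) = 1/(24723/4) = 4/24723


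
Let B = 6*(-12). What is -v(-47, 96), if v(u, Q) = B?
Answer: 72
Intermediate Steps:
B = -72
v(u, Q) = -72
-v(-47, 96) = -1*(-72) = 72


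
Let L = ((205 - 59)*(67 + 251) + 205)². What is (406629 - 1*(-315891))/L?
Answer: 722520/2174636689 ≈ 0.00033225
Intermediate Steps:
L = 2174636689 (L = (146*318 + 205)² = (46428 + 205)² = 46633² = 2174636689)
(406629 - 1*(-315891))/L = (406629 - 1*(-315891))/2174636689 = (406629 + 315891)*(1/2174636689) = 722520*(1/2174636689) = 722520/2174636689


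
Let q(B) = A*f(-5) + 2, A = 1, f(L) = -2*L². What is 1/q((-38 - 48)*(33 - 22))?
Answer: -1/48 ≈ -0.020833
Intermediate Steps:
q(B) = -48 (q(B) = 1*(-2*(-5)²) + 2 = 1*(-2*25) + 2 = 1*(-50) + 2 = -50 + 2 = -48)
1/q((-38 - 48)*(33 - 22)) = 1/(-48) = -1/48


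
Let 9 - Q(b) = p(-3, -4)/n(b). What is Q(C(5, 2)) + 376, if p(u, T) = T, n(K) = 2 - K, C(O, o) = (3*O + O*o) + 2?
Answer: 9621/25 ≈ 384.84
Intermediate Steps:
C(O, o) = 2 + 3*O + O*o
Q(b) = 9 + 4/(2 - b) (Q(b) = 9 - (-4)/(2 - b) = 9 + 4/(2 - b))
Q(C(5, 2)) + 376 = (-22 + 9*(2 + 3*5 + 5*2))/(-2 + (2 + 3*5 + 5*2)) + 376 = (-22 + 9*(2 + 15 + 10))/(-2 + (2 + 15 + 10)) + 376 = (-22 + 9*27)/(-2 + 27) + 376 = (-22 + 243)/25 + 376 = (1/25)*221 + 376 = 221/25 + 376 = 9621/25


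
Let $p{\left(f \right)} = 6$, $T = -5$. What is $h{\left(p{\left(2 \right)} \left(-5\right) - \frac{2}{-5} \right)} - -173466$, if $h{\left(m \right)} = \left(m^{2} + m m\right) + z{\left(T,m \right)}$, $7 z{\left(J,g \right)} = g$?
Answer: $\frac{30662466}{175} \approx 1.7521 \cdot 10^{5}$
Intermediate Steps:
$z{\left(J,g \right)} = \frac{g}{7}$
$h{\left(m \right)} = 2 m^{2} + \frac{m}{7}$ ($h{\left(m \right)} = \left(m^{2} + m m\right) + \frac{m}{7} = \left(m^{2} + m^{2}\right) + \frac{m}{7} = 2 m^{2} + \frac{m}{7}$)
$h{\left(p{\left(2 \right)} \left(-5\right) - \frac{2}{-5} \right)} - -173466 = \frac{\left(6 \left(-5\right) - \frac{2}{-5}\right) \left(1 + 14 \left(6 \left(-5\right) - \frac{2}{-5}\right)\right)}{7} - -173466 = \frac{\left(-30 - - \frac{2}{5}\right) \left(1 + 14 \left(-30 - - \frac{2}{5}\right)\right)}{7} + 173466 = \frac{\left(-30 + \frac{2}{5}\right) \left(1 + 14 \left(-30 + \frac{2}{5}\right)\right)}{7} + 173466 = \frac{1}{7} \left(- \frac{148}{5}\right) \left(1 + 14 \left(- \frac{148}{5}\right)\right) + 173466 = \frac{1}{7} \left(- \frac{148}{5}\right) \left(1 - \frac{2072}{5}\right) + 173466 = \frac{1}{7} \left(- \frac{148}{5}\right) \left(- \frac{2067}{5}\right) + 173466 = \frac{305916}{175} + 173466 = \frac{30662466}{175}$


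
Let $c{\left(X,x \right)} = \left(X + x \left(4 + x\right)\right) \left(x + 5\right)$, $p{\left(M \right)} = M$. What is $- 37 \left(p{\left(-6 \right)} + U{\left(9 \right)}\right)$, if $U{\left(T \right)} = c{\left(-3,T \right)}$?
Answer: $-58830$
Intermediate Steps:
$c{\left(X,x \right)} = \left(5 + x\right) \left(X + x \left(4 + x\right)\right)$ ($c{\left(X,x \right)} = \left(X + x \left(4 + x\right)\right) \left(5 + x\right) = \left(5 + x\right) \left(X + x \left(4 + x\right)\right)$)
$U{\left(T \right)} = -15 + T^{3} + 9 T^{2} + 17 T$ ($U{\left(T \right)} = T^{3} + 5 \left(-3\right) + 9 T^{2} + 20 T - 3 T = T^{3} - 15 + 9 T^{2} + 20 T - 3 T = -15 + T^{3} + 9 T^{2} + 17 T$)
$- 37 \left(p{\left(-6 \right)} + U{\left(9 \right)}\right) = - 37 \left(-6 + \left(-15 + 9^{3} + 9 \cdot 9^{2} + 17 \cdot 9\right)\right) = - 37 \left(-6 + \left(-15 + 729 + 9 \cdot 81 + 153\right)\right) = - 37 \left(-6 + \left(-15 + 729 + 729 + 153\right)\right) = - 37 \left(-6 + 1596\right) = \left(-37\right) 1590 = -58830$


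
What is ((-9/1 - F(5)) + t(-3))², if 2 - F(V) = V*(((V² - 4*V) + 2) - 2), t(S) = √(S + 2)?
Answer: (14 + I)² ≈ 195.0 + 28.0*I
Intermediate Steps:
t(S) = √(2 + S)
F(V) = 2 - V*(V² - 4*V) (F(V) = 2 - V*(((V² - 4*V) + 2) - 2) = 2 - V*((2 + V² - 4*V) - 2) = 2 - V*(V² - 4*V))
((-9/1 - F(5)) + t(-3))² = ((-9/1 - (2 - 1*5³ + 4*5²)) + √(2 - 3))² = ((-9*1 - (2 - 1*125 + 4*25)) + √(-1))² = ((-9 - (2 - 125 + 100)) + I)² = ((-9 - 1*(-23)) + I)² = ((-9 + 23) + I)² = (14 + I)²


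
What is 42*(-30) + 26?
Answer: -1234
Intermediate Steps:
42*(-30) + 26 = -1260 + 26 = -1234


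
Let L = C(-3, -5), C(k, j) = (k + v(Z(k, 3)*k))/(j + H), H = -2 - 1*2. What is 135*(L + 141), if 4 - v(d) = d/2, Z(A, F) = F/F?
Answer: 37995/2 ≈ 18998.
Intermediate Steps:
Z(A, F) = 1
H = -4 (H = -2 - 2 = -4)
v(d) = 4 - d/2
C(k, j) = (4 + k/2)/(-4 + j) (C(k, j) = (k + (4 - k/2))/(j - 4) = (k + (4 - k/2))/(-4 + j) = (4 + k/2)/(-4 + j))
L = -5/18 (L = (8 - 3)/(2*(-4 - 5)) = (½)*5/(-9) = (½)*(-⅑)*5 = -5/18 ≈ -0.27778)
135*(L + 141) = 135*(-5/18 + 141) = 135*(2533/18) = 37995/2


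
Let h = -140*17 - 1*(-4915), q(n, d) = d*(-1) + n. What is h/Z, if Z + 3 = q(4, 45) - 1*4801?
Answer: -169/323 ≈ -0.52322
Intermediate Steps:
q(n, d) = n - d (q(n, d) = -d + n = n - d)
h = 2535 (h = -2380 + 4915 = 2535)
Z = -4845 (Z = -3 + ((4 - 1*45) - 1*4801) = -3 + ((4 - 45) - 4801) = -3 + (-41 - 4801) = -3 - 4842 = -4845)
h/Z = 2535/(-4845) = 2535*(-1/4845) = -169/323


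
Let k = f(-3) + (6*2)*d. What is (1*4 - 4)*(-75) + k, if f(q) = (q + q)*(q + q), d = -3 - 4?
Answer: -48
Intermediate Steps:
d = -7
f(q) = 4*q² (f(q) = (2*q)*(2*q) = 4*q²)
k = -48 (k = 4*(-3)² + (6*2)*(-7) = 4*9 + 12*(-7) = 36 - 84 = -48)
(1*4 - 4)*(-75) + k = (1*4 - 4)*(-75) - 48 = (4 - 4)*(-75) - 48 = 0*(-75) - 48 = 0 - 48 = -48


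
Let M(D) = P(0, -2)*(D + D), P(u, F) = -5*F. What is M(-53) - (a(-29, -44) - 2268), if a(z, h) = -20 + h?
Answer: 1272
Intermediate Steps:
M(D) = 20*D (M(D) = (-5*(-2))*(D + D) = 10*(2*D) = 20*D)
M(-53) - (a(-29, -44) - 2268) = 20*(-53) - ((-20 - 44) - 2268) = -1060 - (-64 - 2268) = -1060 - 1*(-2332) = -1060 + 2332 = 1272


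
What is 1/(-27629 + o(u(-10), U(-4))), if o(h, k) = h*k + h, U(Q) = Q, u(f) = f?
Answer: -1/27599 ≈ -3.6233e-5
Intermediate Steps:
o(h, k) = h + h*k
1/(-27629 + o(u(-10), U(-4))) = 1/(-27629 - 10*(1 - 4)) = 1/(-27629 - 10*(-3)) = 1/(-27629 + 30) = 1/(-27599) = -1/27599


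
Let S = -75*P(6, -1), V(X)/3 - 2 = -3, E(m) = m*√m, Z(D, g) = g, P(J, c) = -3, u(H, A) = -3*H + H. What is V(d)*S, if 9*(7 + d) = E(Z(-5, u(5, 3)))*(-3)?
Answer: -675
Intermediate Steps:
u(H, A) = -2*H
E(m) = m^(3/2)
d = -7 + 10*I*√10/3 (d = -7 + ((-2*5)^(3/2)*(-3))/9 = -7 + ((-10)^(3/2)*(-3))/9 = -7 + (-10*I*√10*(-3))/9 = -7 + (30*I*√10)/9 = -7 + 10*I*√10/3 ≈ -7.0 + 10.541*I)
V(X) = -3 (V(X) = 6 + 3*(-3) = 6 - 9 = -3)
S = 225 (S = -75*(-3) = 225)
V(d)*S = -3*225 = -675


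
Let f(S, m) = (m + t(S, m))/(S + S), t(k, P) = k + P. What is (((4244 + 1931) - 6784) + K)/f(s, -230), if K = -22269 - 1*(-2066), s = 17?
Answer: 707608/443 ≈ 1597.3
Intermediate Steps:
t(k, P) = P + k
f(S, m) = (S + 2*m)/(2*S) (f(S, m) = (m + (m + S))/(S + S) = (m + (S + m))/((2*S)) = (S + 2*m)*(1/(2*S)) = (S + 2*m)/(2*S))
K = -20203 (K = -22269 + 2066 = -20203)
(((4244 + 1931) - 6784) + K)/f(s, -230) = (((4244 + 1931) - 6784) - 20203)/(((-230 + (1/2)*17)/17)) = ((6175 - 6784) - 20203)/(((-230 + 17/2)/17)) = (-609 - 20203)/(((1/17)*(-443/2))) = -20812/(-443/34) = -20812*(-34/443) = 707608/443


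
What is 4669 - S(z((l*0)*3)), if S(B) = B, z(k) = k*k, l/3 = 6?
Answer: 4669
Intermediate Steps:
l = 18 (l = 3*6 = 18)
z(k) = k²
4669 - S(z((l*0)*3)) = 4669 - ((18*0)*3)² = 4669 - (0*3)² = 4669 - 1*0² = 4669 - 1*0 = 4669 + 0 = 4669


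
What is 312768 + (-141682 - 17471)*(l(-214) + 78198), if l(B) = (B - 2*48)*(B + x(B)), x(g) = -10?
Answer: -23496717846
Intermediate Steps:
l(B) = (-96 + B)*(-10 + B) (l(B) = (B - 2*48)*(B - 10) = (B - 96)*(-10 + B) = (-96 + B)*(-10 + B))
312768 + (-141682 - 17471)*(l(-214) + 78198) = 312768 + (-141682 - 17471)*((960 + (-214)**2 - 106*(-214)) + 78198) = 312768 - 159153*((960 + 45796 + 22684) + 78198) = 312768 - 159153*(69440 + 78198) = 312768 - 159153*147638 = 312768 - 23497030614 = -23496717846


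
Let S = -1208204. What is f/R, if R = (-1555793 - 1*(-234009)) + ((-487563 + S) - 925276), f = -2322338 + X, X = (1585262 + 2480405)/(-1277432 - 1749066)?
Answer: 1004079339713/1704708289978 ≈ 0.58900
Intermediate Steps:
X = -4065667/3026498 (X = 4065667/(-3026498) = 4065667*(-1/3026498) = -4065667/3026498 ≈ -1.3434)
f = -7028555377991/3026498 (f = -2322338 - 4065667/3026498 = -7028555377991/3026498 ≈ -2.3223e+6)
R = -3942827 (R = (-1555793 - 1*(-234009)) + ((-487563 - 1208204) - 925276) = (-1555793 + 234009) + (-1695767 - 925276) = -1321784 - 2621043 = -3942827)
f/R = -7028555377991/3026498/(-3942827) = -7028555377991/3026498*(-1/3942827) = 1004079339713/1704708289978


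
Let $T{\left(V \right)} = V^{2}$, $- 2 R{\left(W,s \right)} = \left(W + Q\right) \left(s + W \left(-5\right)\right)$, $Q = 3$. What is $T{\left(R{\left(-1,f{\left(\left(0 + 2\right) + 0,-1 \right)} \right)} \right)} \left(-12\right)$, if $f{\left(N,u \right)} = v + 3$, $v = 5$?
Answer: $-2028$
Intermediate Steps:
$f{\left(N,u \right)} = 8$ ($f{\left(N,u \right)} = 5 + 3 = 8$)
$R{\left(W,s \right)} = - \frac{\left(3 + W\right) \left(s - 5 W\right)}{2}$ ($R{\left(W,s \right)} = - \frac{\left(W + 3\right) \left(s + W \left(-5\right)\right)}{2} = - \frac{\left(3 + W\right) \left(s - 5 W\right)}{2}$)
$T{\left(R{\left(-1,f{\left(\left(0 + 2\right) + 0,-1 \right)} \right)} \right)} \left(-12\right) = \left(\left(- \frac{3}{2}\right) 8 + \frac{5 \left(-1\right)^{2}}{2} + \frac{15}{2} \left(-1\right) - \left(- \frac{1}{2}\right) 8\right)^{2} \left(-12\right) = \left(-12 + \frac{5}{2} \cdot 1 - \frac{15}{2} + 4\right)^{2} \left(-12\right) = \left(-12 + \frac{5}{2} - \frac{15}{2} + 4\right)^{2} \left(-12\right) = \left(-13\right)^{2} \left(-12\right) = 169 \left(-12\right) = -2028$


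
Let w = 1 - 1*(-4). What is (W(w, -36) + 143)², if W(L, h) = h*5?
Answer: 1369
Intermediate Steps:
w = 5 (w = 1 + 4 = 5)
W(L, h) = 5*h
(W(w, -36) + 143)² = (5*(-36) + 143)² = (-180 + 143)² = (-37)² = 1369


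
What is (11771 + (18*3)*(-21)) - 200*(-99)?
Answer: 30437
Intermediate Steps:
(11771 + (18*3)*(-21)) - 200*(-99) = (11771 + 54*(-21)) + 19800 = (11771 - 1134) + 19800 = 10637 + 19800 = 30437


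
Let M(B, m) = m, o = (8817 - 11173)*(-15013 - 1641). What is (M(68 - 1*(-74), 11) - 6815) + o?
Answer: 39230020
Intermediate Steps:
o = 39236824 (o = -2356*(-16654) = 39236824)
(M(68 - 1*(-74), 11) - 6815) + o = (11 - 6815) + 39236824 = -6804 + 39236824 = 39230020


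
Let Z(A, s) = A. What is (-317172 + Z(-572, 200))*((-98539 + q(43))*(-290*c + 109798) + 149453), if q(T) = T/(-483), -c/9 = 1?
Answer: 242843427073291472/69 ≈ 3.5195e+15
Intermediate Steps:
c = -9 (c = -9*1 = -9)
q(T) = -T/483 (q(T) = T*(-1/483) = -T/483)
(-317172 + Z(-572, 200))*((-98539 + q(43))*(-290*c + 109798) + 149453) = (-317172 - 572)*((-98539 - 1/483*43)*(-290*(-9) + 109798) + 149453) = -317744*((-98539 - 43/483)*(2610 + 109798) + 149453) = -317744*(-47594380/483*112408 + 149453) = -317744*(-5349989067040/483 + 149453) = -317744*(-5349916881241/483) = 242843427073291472/69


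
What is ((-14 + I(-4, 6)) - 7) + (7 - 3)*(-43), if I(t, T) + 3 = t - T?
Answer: -206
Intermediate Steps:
I(t, T) = -3 + t - T (I(t, T) = -3 + (t - T) = -3 + t - T)
((-14 + I(-4, 6)) - 7) + (7 - 3)*(-43) = ((-14 + (-3 - 4 - 1*6)) - 7) + (7 - 3)*(-43) = ((-14 + (-3 - 4 - 6)) - 7) + 4*(-43) = ((-14 - 13) - 7) - 172 = (-27 - 7) - 172 = -34 - 172 = -206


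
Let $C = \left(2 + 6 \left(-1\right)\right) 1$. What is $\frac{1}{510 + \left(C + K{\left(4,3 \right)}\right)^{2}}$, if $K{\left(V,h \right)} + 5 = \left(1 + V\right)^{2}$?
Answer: $\frac{1}{766} \approx 0.0013055$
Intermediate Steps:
$K{\left(V,h \right)} = -5 + \left(1 + V\right)^{2}$
$C = -4$ ($C = \left(2 - 6\right) 1 = \left(-4\right) 1 = -4$)
$\frac{1}{510 + \left(C + K{\left(4,3 \right)}\right)^{2}} = \frac{1}{510 + \left(-4 - \left(5 - \left(1 + 4\right)^{2}\right)\right)^{2}} = \frac{1}{510 + \left(-4 - \left(5 - 5^{2}\right)\right)^{2}} = \frac{1}{510 + \left(-4 + \left(-5 + 25\right)\right)^{2}} = \frac{1}{510 + \left(-4 + 20\right)^{2}} = \frac{1}{510 + 16^{2}} = \frac{1}{510 + 256} = \frac{1}{766}$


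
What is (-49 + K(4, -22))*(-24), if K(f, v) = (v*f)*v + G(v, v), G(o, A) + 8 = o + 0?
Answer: -44568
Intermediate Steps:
G(o, A) = -8 + o (G(o, A) = -8 + (o + 0) = -8 + o)
K(f, v) = -8 + v + f*v² (K(f, v) = (v*f)*v + (-8 + v) = (f*v)*v + (-8 + v) = f*v² + (-8 + v) = -8 + v + f*v²)
(-49 + K(4, -22))*(-24) = (-49 + (-8 - 22 + 4*(-22)²))*(-24) = (-49 + (-8 - 22 + 4*484))*(-24) = (-49 + (-8 - 22 + 1936))*(-24) = (-49 + 1906)*(-24) = 1857*(-24) = -44568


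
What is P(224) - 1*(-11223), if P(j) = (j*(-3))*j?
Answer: -139305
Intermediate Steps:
P(j) = -3*j² (P(j) = (-3*j)*j = -3*j²)
P(224) - 1*(-11223) = -3*224² - 1*(-11223) = -3*50176 + 11223 = -150528 + 11223 = -139305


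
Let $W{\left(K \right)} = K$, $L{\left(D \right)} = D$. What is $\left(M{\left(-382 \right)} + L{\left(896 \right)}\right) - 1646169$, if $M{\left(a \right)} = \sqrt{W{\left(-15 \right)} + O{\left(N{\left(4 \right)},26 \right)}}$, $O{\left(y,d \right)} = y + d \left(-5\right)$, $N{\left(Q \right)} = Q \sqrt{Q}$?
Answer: $-1645273 + i \sqrt{137} \approx -1.6453 \cdot 10^{6} + 11.705 i$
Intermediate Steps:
$N{\left(Q \right)} = Q^{\frac{3}{2}}$
$O{\left(y,d \right)} = y - 5 d$
$M{\left(a \right)} = i \sqrt{137}$ ($M{\left(a \right)} = \sqrt{-15 + \left(4^{\frac{3}{2}} - 130\right)} = \sqrt{-15 + \left(8 - 130\right)} = \sqrt{-15 - 122} = \sqrt{-137} = i \sqrt{137}$)
$\left(M{\left(-382 \right)} + L{\left(896 \right)}\right) - 1646169 = \left(i \sqrt{137} + 896\right) - 1646169 = \left(896 + i \sqrt{137}\right) - 1646169 = -1645273 + i \sqrt{137}$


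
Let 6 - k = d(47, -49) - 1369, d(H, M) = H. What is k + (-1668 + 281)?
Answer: -59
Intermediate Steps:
k = 1328 (k = 6 - (47 - 1369) = 6 - 1*(-1322) = 6 + 1322 = 1328)
k + (-1668 + 281) = 1328 + (-1668 + 281) = 1328 - 1387 = -59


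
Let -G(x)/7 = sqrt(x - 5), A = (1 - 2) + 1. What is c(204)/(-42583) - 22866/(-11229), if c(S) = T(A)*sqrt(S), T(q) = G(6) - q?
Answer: 7622/3743 + 14*sqrt(51)/42583 ≈ 2.0387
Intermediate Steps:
A = 0 (A = -1 + 1 = 0)
G(x) = -7*sqrt(-5 + x) (G(x) = -7*sqrt(x - 5) = -7*sqrt(-5 + x))
T(q) = -7 - q (T(q) = -7*sqrt(-5 + 6) - q = -7*sqrt(1) - q = -7*1 - q = -7 - q)
c(S) = -7*sqrt(S) (c(S) = (-7 - 1*0)*sqrt(S) = (-7 + 0)*sqrt(S) = -7*sqrt(S))
c(204)/(-42583) - 22866/(-11229) = -14*sqrt(51)/(-42583) - 22866/(-11229) = -14*sqrt(51)*(-1/42583) - 22866*(-1/11229) = -14*sqrt(51)*(-1/42583) + 7622/3743 = 14*sqrt(51)/42583 + 7622/3743 = 7622/3743 + 14*sqrt(51)/42583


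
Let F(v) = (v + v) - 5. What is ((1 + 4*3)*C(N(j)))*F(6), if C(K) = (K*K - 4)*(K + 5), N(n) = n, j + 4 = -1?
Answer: 0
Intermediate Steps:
j = -5 (j = -4 - 1 = -5)
F(v) = -5 + 2*v (F(v) = 2*v - 5 = -5 + 2*v)
C(K) = (-4 + K²)*(5 + K) (C(K) = (K² - 4)*(5 + K) = (-4 + K²)*(5 + K))
((1 + 4*3)*C(N(j)))*F(6) = ((1 + 4*3)*(-20 + (-5)³ - 4*(-5) + 5*(-5)²))*(-5 + 2*6) = ((1 + 12)*(-20 - 125 + 20 + 5*25))*(-5 + 12) = (13*(-20 - 125 + 20 + 125))*7 = (13*0)*7 = 0*7 = 0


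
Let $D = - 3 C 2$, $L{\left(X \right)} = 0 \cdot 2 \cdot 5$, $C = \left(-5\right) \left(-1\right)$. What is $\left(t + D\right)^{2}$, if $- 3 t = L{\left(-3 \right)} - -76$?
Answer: $\frac{27556}{9} \approx 3061.8$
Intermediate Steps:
$C = 5$
$L{\left(X \right)} = 0$ ($L{\left(X \right)} = 0 \cdot 5 = 0$)
$D = -30$ ($D = \left(-3\right) 5 \cdot 2 = \left(-15\right) 2 = -30$)
$t = - \frac{76}{3}$ ($t = - \frac{0 - -76}{3} = - \frac{0 + 76}{3} = \left(- \frac{1}{3}\right) 76 = - \frac{76}{3} \approx -25.333$)
$\left(t + D\right)^{2} = \left(- \frac{76}{3} - 30\right)^{2} = \left(- \frac{166}{3}\right)^{2} = \frac{27556}{9}$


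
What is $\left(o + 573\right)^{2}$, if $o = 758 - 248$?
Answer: $1172889$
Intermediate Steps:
$o = 510$ ($o = 758 - 248 = 510$)
$\left(o + 573\right)^{2} = \left(510 + 573\right)^{2} = 1083^{2} = 1172889$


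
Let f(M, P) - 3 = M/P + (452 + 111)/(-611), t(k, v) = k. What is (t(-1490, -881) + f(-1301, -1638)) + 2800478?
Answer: 215483111335/76986 ≈ 2.7990e+6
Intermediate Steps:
f(M, P) = 1270/611 + M/P (f(M, P) = 3 + (M/P + (452 + 111)/(-611)) = 3 + (M/P + 563*(-1/611)) = 3 + (M/P - 563/611) = 3 + (-563/611 + M/P) = 1270/611 + M/P)
(t(-1490, -881) + f(-1301, -1638)) + 2800478 = (-1490 + (1270/611 - 1301/(-1638))) + 2800478 = (-1490 + (1270/611 - 1301*(-1/1638))) + 2800478 = (-1490 + (1270/611 + 1301/1638)) + 2800478 = (-1490 + 221167/76986) + 2800478 = -114487973/76986 + 2800478 = 215483111335/76986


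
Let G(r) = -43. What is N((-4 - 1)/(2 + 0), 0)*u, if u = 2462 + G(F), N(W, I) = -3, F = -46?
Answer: -7257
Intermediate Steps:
u = 2419 (u = 2462 - 43 = 2419)
N((-4 - 1)/(2 + 0), 0)*u = -3*2419 = -7257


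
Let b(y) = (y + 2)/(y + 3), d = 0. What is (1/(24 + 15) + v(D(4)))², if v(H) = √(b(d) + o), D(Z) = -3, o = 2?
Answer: 4057/1521 + 4*√6/117 ≈ 2.7511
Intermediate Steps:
b(y) = (2 + y)/(3 + y)
v(H) = 2*√6/3 (v(H) = √((2 + 0)/(3 + 0) + 2) = √(2/3 + 2) = √((⅓)*2 + 2) = √(⅔ + 2) = √(8/3) = 2*√6/3)
(1/(24 + 15) + v(D(4)))² = (1/(24 + 15) + 2*√6/3)² = (1/39 + 2*√6/3)²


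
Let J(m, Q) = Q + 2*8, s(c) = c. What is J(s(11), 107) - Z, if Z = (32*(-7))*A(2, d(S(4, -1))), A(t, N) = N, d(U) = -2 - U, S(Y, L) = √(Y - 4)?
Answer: -325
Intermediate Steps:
S(Y, L) = √(-4 + Y)
J(m, Q) = 16 + Q (J(m, Q) = Q + 16 = 16 + Q)
Z = 448 (Z = (32*(-7))*(-2 - √(-4 + 4)) = -224*(-2 - √0) = -224*(-2 - 1*0) = -224*(-2 + 0) = -224*(-2) = 448)
J(s(11), 107) - Z = (16 + 107) - 1*448 = 123 - 448 = -325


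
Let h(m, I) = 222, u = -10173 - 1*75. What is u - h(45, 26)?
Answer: -10470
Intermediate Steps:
u = -10248 (u = -10173 - 75 = -10248)
u - h(45, 26) = -10248 - 1*222 = -10248 - 222 = -10470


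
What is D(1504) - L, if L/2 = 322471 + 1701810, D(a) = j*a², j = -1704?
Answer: -3858523826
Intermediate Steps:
D(a) = -1704*a²
L = 4048562 (L = 2*(322471 + 1701810) = 2*2024281 = 4048562)
D(1504) - L = -1704*1504² - 1*4048562 = -1704*2262016 - 4048562 = -3854475264 - 4048562 = -3858523826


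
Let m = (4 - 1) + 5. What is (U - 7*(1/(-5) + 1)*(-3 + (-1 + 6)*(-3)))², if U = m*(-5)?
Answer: 92416/25 ≈ 3696.6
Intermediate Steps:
m = 8 (m = 3 + 5 = 8)
U = -40 (U = 8*(-5) = -40)
(U - 7*(1/(-5) + 1)*(-3 + (-1 + 6)*(-3)))² = (-40 - 7*(1/(-5) + 1)*(-3 + (-1 + 6)*(-3)))² = (-40 - 7*(1*(-⅕) + 1)*(-3 + 5*(-3)))² = (-40 - 7*(-⅕ + 1)*(-3 - 15))² = (-40 - 28*(-18)/5)² = (-40 - 7*(-72/5))² = (-40 + 504/5)² = (304/5)² = 92416/25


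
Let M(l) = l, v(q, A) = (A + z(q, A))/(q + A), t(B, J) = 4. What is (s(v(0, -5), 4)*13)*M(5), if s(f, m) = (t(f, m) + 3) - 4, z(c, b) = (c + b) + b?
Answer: 195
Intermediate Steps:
z(c, b) = c + 2*b (z(c, b) = (b + c) + b = c + 2*b)
v(q, A) = (q + 3*A)/(A + q) (v(q, A) = (A + (q + 2*A))/(q + A) = (q + 3*A)/(A + q))
s(f, m) = 3 (s(f, m) = (4 + 3) - 4 = 7 - 4 = 3)
(s(v(0, -5), 4)*13)*M(5) = (3*13)*5 = 39*5 = 195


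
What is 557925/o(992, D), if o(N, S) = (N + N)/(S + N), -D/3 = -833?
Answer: 1947716175/1984 ≈ 9.8171e+5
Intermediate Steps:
D = 2499 (D = -3*(-833) = 2499)
o(N, S) = 2*N/(N + S) (o(N, S) = (2*N)/(N + S) = 2*N/(N + S))
557925/o(992, D) = 557925/((2*992/(992 + 2499))) = 557925/((2*992/3491)) = 557925/((2*992*(1/3491))) = 557925/(1984/3491) = 557925*(3491/1984) = 1947716175/1984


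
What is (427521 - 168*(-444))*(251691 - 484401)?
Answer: -116846716230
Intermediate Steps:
(427521 - 168*(-444))*(251691 - 484401) = (427521 + 74592)*(-232710) = 502113*(-232710) = -116846716230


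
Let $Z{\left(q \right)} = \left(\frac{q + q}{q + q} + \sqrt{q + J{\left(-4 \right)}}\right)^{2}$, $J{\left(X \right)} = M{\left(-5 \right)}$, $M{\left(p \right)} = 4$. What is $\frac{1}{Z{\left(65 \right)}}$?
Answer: $\frac{1}{\left(1 + \sqrt{69}\right)^{2}} \approx 0.011546$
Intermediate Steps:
$J{\left(X \right)} = 4$
$Z{\left(q \right)} = \left(1 + \sqrt{4 + q}\right)^{2}$ ($Z{\left(q \right)} = \left(\frac{q + q}{q + q} + \sqrt{q + 4}\right)^{2} = \left(\frac{2 q}{2 q} + \sqrt{4 + q}\right)^{2} = \left(2 q \frac{1}{2 q} + \sqrt{4 + q}\right)^{2} = \left(1 + \sqrt{4 + q}\right)^{2}$)
$\frac{1}{Z{\left(65 \right)}} = \frac{1}{\left(1 + \sqrt{4 + 65}\right)^{2}} = \frac{1}{\left(1 + \sqrt{69}\right)^{2}}$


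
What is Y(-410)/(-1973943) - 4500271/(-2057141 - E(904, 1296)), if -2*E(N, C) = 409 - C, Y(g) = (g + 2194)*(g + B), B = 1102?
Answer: 1409585057986/902567671263 ≈ 1.5618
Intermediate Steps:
Y(g) = (1102 + g)*(2194 + g) (Y(g) = (g + 2194)*(g + 1102) = (2194 + g)*(1102 + g) = (1102 + g)*(2194 + g))
E(N, C) = -409/2 + C/2 (E(N, C) = -(409 - C)/2 = -409/2 + C/2)
Y(-410)/(-1973943) - 4500271/(-2057141 - E(904, 1296)) = (2417788 + (-410)² + 3296*(-410))/(-1973943) - 4500271/(-2057141 - (-409/2 + (½)*1296)) = (2417788 + 168100 - 1351360)*(-1/1973943) - 4500271/(-2057141 - (-409/2 + 648)) = 1234528*(-1/1973943) - 4500271/(-2057141 - 1*887/2) = -1234528/1973943 - 4500271/(-2057141 - 887/2) = -1234528/1973943 - 4500271/(-4115169/2) = -1234528/1973943 - 4500271*(-2/4115169) = -1234528/1973943 + 9000542/4115169 = 1409585057986/902567671263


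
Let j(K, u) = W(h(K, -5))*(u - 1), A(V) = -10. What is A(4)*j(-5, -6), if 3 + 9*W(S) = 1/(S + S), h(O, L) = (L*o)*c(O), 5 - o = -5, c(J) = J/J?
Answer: -2107/90 ≈ -23.411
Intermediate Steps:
c(J) = 1
o = 10 (o = 5 - 1*(-5) = 5 + 5 = 10)
h(O, L) = 10*L (h(O, L) = (L*10)*1 = (10*L)*1 = 10*L)
W(S) = -⅓ + 1/(18*S) (W(S) = -⅓ + 1/(9*(S + S)) = -⅓ + 1/(9*((2*S))) = -⅓ + (1/(2*S))/9 = -⅓ + 1/(18*S))
j(K, u) = 301/900 - 301*u/900 (j(K, u) = ((1 - 60*(-5))/(18*((10*(-5)))))*(u - 1) = ((1/18)*(1 - 6*(-50))/(-50))*(-1 + u) = ((1/18)*(-1/50)*(1 + 300))*(-1 + u) = ((1/18)*(-1/50)*301)*(-1 + u) = -301*(-1 + u)/900 = 301/900 - 301*u/900)
A(4)*j(-5, -6) = -10*(301/900 - 301/900*(-6)) = -10*(301/900 + 301/150) = -10*2107/900 = -2107/90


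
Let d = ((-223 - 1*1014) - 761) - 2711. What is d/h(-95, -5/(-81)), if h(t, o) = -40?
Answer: 4709/40 ≈ 117.72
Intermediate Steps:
d = -4709 (d = ((-223 - 1014) - 761) - 2711 = (-1237 - 761) - 2711 = -1998 - 2711 = -4709)
d/h(-95, -5/(-81)) = -4709/(-40) = -4709*(-1/40) = 4709/40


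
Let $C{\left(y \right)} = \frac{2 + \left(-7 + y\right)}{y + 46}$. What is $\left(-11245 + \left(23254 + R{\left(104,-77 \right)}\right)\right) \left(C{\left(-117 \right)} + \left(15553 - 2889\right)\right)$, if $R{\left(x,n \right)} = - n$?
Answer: $\frac{10868528876}{71} \approx 1.5308 \cdot 10^{8}$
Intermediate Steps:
$C{\left(y \right)} = \frac{-5 + y}{46 + y}$
$\left(-11245 + \left(23254 + R{\left(104,-77 \right)}\right)\right) \left(C{\left(-117 \right)} + \left(15553 - 2889\right)\right) = \left(-11245 + \left(23254 - -77\right)\right) \left(\frac{-5 - 117}{46 - 117} + \left(15553 - 2889\right)\right) = \left(-11245 + \left(23254 + 77\right)\right) \left(\frac{1}{-71} \left(-122\right) + \left(15553 - 2889\right)\right) = \left(-11245 + 23331\right) \left(\left(- \frac{1}{71}\right) \left(-122\right) + 12664\right) = 12086 \left(\frac{122}{71} + 12664\right) = 12086 \cdot \frac{899266}{71} = \frac{10868528876}{71}$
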